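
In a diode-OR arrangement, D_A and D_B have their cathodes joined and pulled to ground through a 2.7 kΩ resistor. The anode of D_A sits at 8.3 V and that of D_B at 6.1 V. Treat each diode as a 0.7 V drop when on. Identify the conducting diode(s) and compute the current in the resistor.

Only D_A conducts; I_R ≈ 2.8 mA

Assume both conduct. Then node N would need to be at both 8.3−0.7 = 7.6 V and 6.1−0.7 = 5.4 V, which is impossible.
Assume only D_A conducts: V_N = 8.3 − 0.7 = 7.6 V, so I_R = 7.6/2.7 = 2.81 mA.
Check D_B: its anode-to-cathode voltage is 6.1 − 7.6 = -1.5 V < 0.7 V, so it is off. The assumption is consistent.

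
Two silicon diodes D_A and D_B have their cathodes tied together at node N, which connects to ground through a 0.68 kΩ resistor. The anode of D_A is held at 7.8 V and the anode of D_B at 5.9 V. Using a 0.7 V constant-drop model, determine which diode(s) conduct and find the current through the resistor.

Only D_A conducts; I_R ≈ 10 mA

Assume both conduct. Then node N would need to be at both 7.8−0.7 = 7.1 V and 5.9−0.7 = 5.2 V, which is impossible.
Assume only D_A conducts: V_N = 7.8 − 0.7 = 7.1 V, so I_R = 7.1/0.68 = 10.4 mA.
Check D_B: its anode-to-cathode voltage is 5.9 − 7.1 = -1.2 V < 0.7 V, so it is off. The assumption is consistent.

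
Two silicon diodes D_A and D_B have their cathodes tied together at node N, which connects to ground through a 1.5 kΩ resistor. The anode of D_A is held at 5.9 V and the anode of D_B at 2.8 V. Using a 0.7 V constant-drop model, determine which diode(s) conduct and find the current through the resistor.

Assume both conduct. Then node N would need to be at both 5.9−0.7 = 5.2 V and 2.8−0.7 = 2.1 V, which is impossible.
Assume only D_A conducts: V_N = 5.9 − 0.7 = 5.2 V, so I_R = 5.2/1.5 = 3.47 mA.
Check D_B: its anode-to-cathode voltage is 2.8 − 5.2 = -2.4 V < 0.7 V, so it is off. The assumption is consistent.

Only D_A conducts; I_R ≈ 3.5 mA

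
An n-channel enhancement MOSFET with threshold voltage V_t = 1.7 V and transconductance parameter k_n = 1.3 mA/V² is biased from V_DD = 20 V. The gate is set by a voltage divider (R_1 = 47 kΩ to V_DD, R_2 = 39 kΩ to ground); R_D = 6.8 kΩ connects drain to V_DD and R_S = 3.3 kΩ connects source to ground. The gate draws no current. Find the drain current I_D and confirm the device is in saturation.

V_G = V_DD·R_2/(R_1+R_2) = 20×39/86 = 9.07 V.
Assume saturation: I_D = (k_n/2)(V_GS − V_t)² with V_GS = V_G − I_D·R_S = 9.07 − 3.3·I_D.
Substituting gives 7.08·I_D² − 32.6·I_D + 35.3 = 0, with roots I_D = 1.74 or 2.87 mA.
The root I_D = 2.87 mA gives V_GS = -0.401 V ≤ V_t, so take I_D = 1.74 mA.
Then V_GS = 3.34 V and V_DS = V_DD − I_D(R_D+R_S) = 20 − 1.74×10.1 = 2.45 V.
Saturation requires V_DS ≥ V_GS − V_t = 1.64 V; 2.45 ≥ 1.64 ✓.

I_D ≈ 1.7 mA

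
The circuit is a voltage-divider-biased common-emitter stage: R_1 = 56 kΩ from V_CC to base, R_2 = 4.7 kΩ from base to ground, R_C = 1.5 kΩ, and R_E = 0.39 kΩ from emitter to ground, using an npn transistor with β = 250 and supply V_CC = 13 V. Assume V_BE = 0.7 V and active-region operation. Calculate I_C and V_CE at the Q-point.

Thevenize the base divider: V_Th = V_CC·R_2/(R_1+R_2) = 13×4.7/60.7 = 1.01 V, R_Th = R_1‖R_2 = 4.34 kΩ.
Base-emitter loop: V_Th = I_B·R_Th + V_BE + (β+1)I_B·R_E, so I_B = (1.01 − 0.7) / (4.34 + 251×0.39) = 0.003 mA.
I_C = β·I_B = 250×0.003 = 0.75 mA, and I_E = (β+1)I_B = 0.753 mA.
V_CE = V_CC − I_C·R_C − I_E·R_E = 13 − 0.75×1.5 − 0.753×0.39 = 11.6 V.
V_CE = 11.6 V > 0.2 V confirms active-region operation.

I_C ≈ 0.75 mA, V_CE ≈ 12 V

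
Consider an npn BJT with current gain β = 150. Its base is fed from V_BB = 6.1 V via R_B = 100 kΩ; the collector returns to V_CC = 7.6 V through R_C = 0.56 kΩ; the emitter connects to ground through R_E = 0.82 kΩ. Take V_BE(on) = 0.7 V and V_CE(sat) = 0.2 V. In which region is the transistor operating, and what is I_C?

Assume active. Base-emitter loop: I_B = (V_BB − V_BE)/(R_B + (β+1)R_E) = (6.1 − 0.7)/(100 + 151×0.82) = 0.0241 mA.
I_C = β·I_B = 150×0.0241 = 3.62 mA.
V_CE = V_CC − I_C·R_C − I_E·R_E = 7.6 − 3.62×0.56 − 3.64×0.82 = 2.59 V > V_CE(sat), so the active-region assumption holds.

active; I_C ≈ 3.6 mA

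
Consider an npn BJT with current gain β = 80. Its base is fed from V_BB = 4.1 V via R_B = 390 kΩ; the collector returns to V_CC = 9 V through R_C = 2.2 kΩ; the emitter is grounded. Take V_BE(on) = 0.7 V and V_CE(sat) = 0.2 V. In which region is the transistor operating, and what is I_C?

Assume active. Base-emitter loop: I_B = (V_BB − V_BE)/R_B = (4.1 − 0.7)/390 = 0.00872 mA.
I_C = β·I_B = 80×0.00872 = 0.697 mA.
V_CE = V_CC − I_C·R_C = 9 − 0.697×2.2 = 7.47 V > V_CE(sat), so the active-region assumption holds.

active; I_C ≈ 0.7 mA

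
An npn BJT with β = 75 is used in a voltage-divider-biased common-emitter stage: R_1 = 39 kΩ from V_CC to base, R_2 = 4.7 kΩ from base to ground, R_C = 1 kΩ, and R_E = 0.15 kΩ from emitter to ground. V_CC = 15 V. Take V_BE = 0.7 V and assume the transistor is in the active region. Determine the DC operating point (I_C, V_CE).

I_C ≈ 4.4 mA, V_CE ≈ 9.9 V

Thevenize the base divider: V_Th = V_CC·R_2/(R_1+R_2) = 15×4.7/43.7 = 1.61 V, R_Th = R_1‖R_2 = 4.19 kΩ.
Base-emitter loop: V_Th = I_B·R_Th + V_BE + (β+1)I_B·R_E, so I_B = (1.61 − 0.7) / (4.19 + 76×0.15) = 0.0586 mA.
I_C = β·I_B = 75×0.0586 = 4.39 mA, and I_E = (β+1)I_B = 4.45 mA.
V_CE = V_CC − I_C·R_C − I_E·R_E = 15 − 4.39×1 − 4.45×0.15 = 9.94 V.
V_CE = 9.94 V > 0.2 V confirms active-region operation.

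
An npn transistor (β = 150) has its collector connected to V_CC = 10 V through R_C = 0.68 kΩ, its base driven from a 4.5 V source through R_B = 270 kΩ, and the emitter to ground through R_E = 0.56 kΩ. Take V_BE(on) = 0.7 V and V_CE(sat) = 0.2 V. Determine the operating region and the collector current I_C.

active; I_C ≈ 1.6 mA

Assume active. Base-emitter loop: I_B = (V_BB − V_BE)/(R_B + (β+1)R_E) = (4.5 − 0.7)/(270 + 151×0.56) = 0.0107 mA.
I_C = β·I_B = 150×0.0107 = 1.61 mA.
V_CE = V_CC − I_C·R_C − I_E·R_E = 10 − 1.61×0.68 − 1.62×0.56 = 8 V > V_CE(sat), so the active-region assumption holds.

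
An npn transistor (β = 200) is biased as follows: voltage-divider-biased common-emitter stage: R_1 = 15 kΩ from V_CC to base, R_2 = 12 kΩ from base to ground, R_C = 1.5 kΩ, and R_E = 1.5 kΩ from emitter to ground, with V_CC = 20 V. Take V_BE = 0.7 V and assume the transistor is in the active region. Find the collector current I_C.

Thevenize the base divider: V_Th = V_CC·R_2/(R_1+R_2) = 20×12/27 = 8.89 V, R_Th = R_1‖R_2 = 6.67 kΩ.
Base-emitter loop: V_Th = I_B·R_Th + V_BE + (β+1)I_B·R_E, so I_B = (8.89 − 0.7) / (6.67 + 201×1.5) = 0.0266 mA.
I_C = β·I_B = 200×0.0266 = 5.31 mA, and I_E = (β+1)I_B = 5.34 mA.
V_CE = V_CC − I_C·R_C − I_E·R_E = 20 − 5.31×1.5 − 5.34×1.5 = 4.02 V.
V_CE = 4.02 V > 0.2 V confirms active-region operation.

I_C ≈ 5.3 mA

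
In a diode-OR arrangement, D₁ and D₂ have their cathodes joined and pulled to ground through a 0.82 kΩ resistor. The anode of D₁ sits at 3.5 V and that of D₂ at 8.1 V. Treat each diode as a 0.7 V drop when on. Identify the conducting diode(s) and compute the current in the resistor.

Only D₂ conducts; I_R ≈ 9 mA

Assume both conduct. Then node N would need to be at both 3.5−0.7 = 2.8 V and 8.1−0.7 = 7.4 V, which is impossible.
Assume only D₂ conducts: V_N = 8.1 − 0.7 = 7.4 V, so I_R = 7.4/0.82 = 9.02 mA.
Check D₁: its anode-to-cathode voltage is 3.5 − 7.4 = -3.9 V < 0.7 V, so it is off. The assumption is consistent.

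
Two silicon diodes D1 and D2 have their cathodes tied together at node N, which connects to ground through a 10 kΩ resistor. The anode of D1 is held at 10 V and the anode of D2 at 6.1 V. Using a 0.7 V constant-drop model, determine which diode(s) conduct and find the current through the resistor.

Assume both conduct. Then node N would need to be at both 10−0.7 = 9.3 V and 6.1−0.7 = 5.4 V, which is impossible.
Assume only D1 conducts: V_N = 10 − 0.7 = 9.3 V, so I_R = 9.3/10 = 0.93 mA.
Check D2: its anode-to-cathode voltage is 6.1 − 9.3 = -3.2 V < 0.7 V, so it is off. The assumption is consistent.

Only D1 conducts; I_R ≈ 0.93 mA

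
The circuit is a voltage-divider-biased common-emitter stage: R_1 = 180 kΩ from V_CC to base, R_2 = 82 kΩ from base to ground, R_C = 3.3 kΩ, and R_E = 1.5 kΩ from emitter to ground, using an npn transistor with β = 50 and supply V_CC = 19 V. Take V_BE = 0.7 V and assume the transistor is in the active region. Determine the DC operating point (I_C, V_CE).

I_C ≈ 2 mA, V_CE ≈ 9.5 V

Thevenize the base divider: V_Th = V_CC·R_2/(R_1+R_2) = 19×82/262 = 5.95 V, R_Th = R_1‖R_2 = 56.3 kΩ.
Base-emitter loop: V_Th = I_B·R_Th + V_BE + (β+1)I_B·R_E, so I_B = (5.95 − 0.7) / (56.3 + 51×1.5) = 0.0395 mA.
I_C = β·I_B = 50×0.0395 = 1.97 mA, and I_E = (β+1)I_B = 2.01 mA.
V_CE = V_CC − I_C·R_C − I_E·R_E = 19 − 1.97×3.3 − 2.01×1.5 = 9.46 V.
V_CE = 9.46 V > 0.2 V confirms active-region operation.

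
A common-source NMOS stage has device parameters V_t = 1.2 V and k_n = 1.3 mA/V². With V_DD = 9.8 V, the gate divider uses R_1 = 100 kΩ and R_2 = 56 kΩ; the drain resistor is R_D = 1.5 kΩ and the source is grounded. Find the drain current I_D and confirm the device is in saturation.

I_D ≈ 3.5 mA

V_G = V_DD·R_2/(R_1+R_2) = 9.8×56/156 = 3.52 V. With the source grounded, V_GS = V_G = 3.52 V.
Assume saturation: I_D = (k_n/2)(V_GS − V_t)² = (1.3/2)×(3.52 − 1.2)² = 0.65×2.32² = 3.49 mA.
V_DS = V_DD − I_D·R_D = 9.8 − 3.49×1.5 = 4.56 V.
Saturation requires V_DS ≥ V_GS − V_t = 2.32 V; 4.56 ≥ 2.32 ✓.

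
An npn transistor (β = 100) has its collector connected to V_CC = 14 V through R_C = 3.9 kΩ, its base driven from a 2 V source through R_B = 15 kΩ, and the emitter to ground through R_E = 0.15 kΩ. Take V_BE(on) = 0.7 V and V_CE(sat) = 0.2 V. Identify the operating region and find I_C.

saturation; I_C ≈ 3.4 mA

Assume active: I_B = (2 − 0.7)/(15 + 101×0.15) = 0.0431 mA, I_C = β·I_B = 4.31 mA.
Then V_CE = 14 − 4.31×3.9 − 4.35×0.15 = -3.47 V < 0.2 V — the active assumption fails.
Re-solve with V_CE = 0.2 V. KCL at the emitter: V_E/R_E = (V_BB−0.7−V_E)/R_B + (V_CC−0.2−V_E)/R_C, giving V_E = 0.519 V.
I_C = (V_CC − 0.2 − V_E)/R_C = (13.8 − 0.519)/3.9 = 3.41 mA.
Check: I_B = (1.3 − 0.519)/15 = 0.0521 mA, and β·I_B = 5.21 mA > I_C, confirming saturation.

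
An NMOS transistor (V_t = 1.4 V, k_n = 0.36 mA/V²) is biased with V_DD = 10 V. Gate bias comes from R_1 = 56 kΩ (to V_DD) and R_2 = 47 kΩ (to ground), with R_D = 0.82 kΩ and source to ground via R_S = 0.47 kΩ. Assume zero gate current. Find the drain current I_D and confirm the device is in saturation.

I_D ≈ 1.2 mA

V_G = V_DD·R_2/(R_1+R_2) = 10×47/103 = 4.56 V.
Assume saturation: I_D = (k_n/2)(V_GS − V_t)² with V_GS = V_G − I_D·R_S = 4.56 − 0.47·I_D.
Substituting gives 0.0398·I_D² − 1.54·I_D + 1.8 = 0, with roots I_D = 1.21 or 37.4 mA.
The root I_D = 37.4 mA gives V_GS = -13 V ≤ V_t, so take I_D = 1.21 mA.
Then V_GS = 3.99 V and V_DS = V_DD − I_D(R_D+R_S) = 10 − 1.21×1.29 = 8.44 V.
Saturation requires V_DS ≥ V_GS − V_t = 2.59 V; 8.44 ≥ 2.59 ✓.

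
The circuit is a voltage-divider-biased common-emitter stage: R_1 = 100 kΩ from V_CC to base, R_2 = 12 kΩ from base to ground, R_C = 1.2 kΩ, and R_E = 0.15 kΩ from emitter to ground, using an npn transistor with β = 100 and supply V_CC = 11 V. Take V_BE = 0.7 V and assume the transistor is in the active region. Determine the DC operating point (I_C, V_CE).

Thevenize the base divider: V_Th = V_CC·R_2/(R_1+R_2) = 11×12/112 = 1.18 V, R_Th = R_1‖R_2 = 10.7 kΩ.
Base-emitter loop: V_Th = I_B·R_Th + V_BE + (β+1)I_B·R_E, so I_B = (1.18 − 0.7) / (10.7 + 101×0.15) = 0.0185 mA.
I_C = β·I_B = 100×0.0185 = 1.85 mA, and I_E = (β+1)I_B = 1.87 mA.
V_CE = V_CC − I_C·R_C − I_E·R_E = 11 − 1.85×1.2 − 1.87×0.15 = 8.5 V.
V_CE = 8.5 V > 0.2 V confirms active-region operation.

I_C ≈ 1.9 mA, V_CE ≈ 8.5 V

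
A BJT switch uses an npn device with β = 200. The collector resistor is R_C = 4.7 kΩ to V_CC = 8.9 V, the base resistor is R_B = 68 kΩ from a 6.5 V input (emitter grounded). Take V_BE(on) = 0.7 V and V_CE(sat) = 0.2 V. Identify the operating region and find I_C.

saturation; I_C ≈ 1.9 mA

Assume active: I_B = (6.5 − 0.7)/68 = 0.0853 mA, giving I_C = β·I_B = 17.1 mA.
But then V_CE = 8.9 − 17.1×4.7 = -71.3 V < V_CE(sat) = 0.2 V — impossible in the active region.
So the transistor is saturated. With V_CE = 0.2 V, I_C = (V_CC − 0.2)/R_C = 8.7/4.7 = 1.85 mA.
Check: β·I_B = 17.1 mA > I_C = 1.85 mA, confirming saturation.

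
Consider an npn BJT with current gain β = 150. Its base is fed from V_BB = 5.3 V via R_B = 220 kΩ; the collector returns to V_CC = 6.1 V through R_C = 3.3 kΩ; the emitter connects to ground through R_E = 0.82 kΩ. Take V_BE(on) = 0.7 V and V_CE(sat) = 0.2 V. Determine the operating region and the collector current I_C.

saturation; I_C ≈ 1.4 mA

Assume active: I_B = (5.3 − 0.7)/(220 + 151×0.82) = 0.0134 mA, I_C = β·I_B = 2.01 mA.
Then V_CE = 6.1 − 2.01×3.3 − 2.02×0.82 = -2.18 V < 0.2 V — the active assumption fails.
Re-solve with V_CE = 0.2 V. KCL at the emitter: V_E/R_E = (V_BB−0.7−V_E)/R_B + (V_CC−0.2−V_E)/R_C, giving V_E = 1.18 V.
I_C = (V_CC − 0.2 − V_E)/R_C = (5.9 − 1.18)/3.3 = 1.43 mA.
Check: I_B = (4.6 − 1.18)/220 = 0.0155 mA, and β·I_B = 2.33 mA > I_C, confirming saturation.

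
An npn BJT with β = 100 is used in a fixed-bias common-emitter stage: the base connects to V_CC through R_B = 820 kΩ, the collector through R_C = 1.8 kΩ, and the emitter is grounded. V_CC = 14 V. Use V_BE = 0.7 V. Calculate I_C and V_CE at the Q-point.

Base loop: V_CC = I_B·R_B + V_BE, so I_B = (14 − 0.7)/820 kΩ = 0.0162 mA.
In the active region I_C = β·I_B = 100 × 0.0162 = 1.62 mA.
Collector loop: V_CE = V_CC − I_C·R_C = 14 − 1.62×1.8 = 11.1 V.
Since V_CE = 11.1 V > V_CE(sat) ≈ 0.2 V, the transistor is in the active region as assumed.

I_C ≈ 1.6 mA, V_CE ≈ 11 V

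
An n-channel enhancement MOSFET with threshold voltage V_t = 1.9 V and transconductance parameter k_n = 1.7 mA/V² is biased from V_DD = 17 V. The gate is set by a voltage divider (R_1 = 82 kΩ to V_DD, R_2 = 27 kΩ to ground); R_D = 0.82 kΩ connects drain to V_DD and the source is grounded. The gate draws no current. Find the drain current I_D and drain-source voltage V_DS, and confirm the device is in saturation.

I_D ≈ 4.5 mA, V_DS ≈ 13 V

V_G = V_DD·R_2/(R_1+R_2) = 17×27/109 = 4.21 V. With the source grounded, V_GS = V_G = 4.21 V.
Assume saturation: I_D = (k_n/2)(V_GS − V_t)² = (1.7/2)×(4.21 − 1.9)² = 0.85×2.31² = 4.54 mA.
V_DS = V_DD − I_D·R_D = 17 − 4.54×0.82 = 13.3 V.
Saturation requires V_DS ≥ V_GS − V_t = 2.31 V; 13.3 ≥ 2.31 ✓.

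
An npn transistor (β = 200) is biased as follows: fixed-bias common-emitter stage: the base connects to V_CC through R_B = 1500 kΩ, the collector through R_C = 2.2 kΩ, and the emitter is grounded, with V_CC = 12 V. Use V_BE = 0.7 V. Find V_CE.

Base loop: V_CC = I_B·R_B + V_BE, so I_B = (12 − 0.7)/1500 kΩ = 0.00753 mA.
In the active region I_C = β·I_B = 200 × 0.00753 = 1.51 mA.
Collector loop: V_CE = V_CC − I_C·R_C = 12 − 1.51×2.2 = 8.69 V.
Since V_CE = 8.69 V > V_CE(sat) ≈ 0.2 V, the transistor is in the active region as assumed.

V_CE ≈ 8.7 V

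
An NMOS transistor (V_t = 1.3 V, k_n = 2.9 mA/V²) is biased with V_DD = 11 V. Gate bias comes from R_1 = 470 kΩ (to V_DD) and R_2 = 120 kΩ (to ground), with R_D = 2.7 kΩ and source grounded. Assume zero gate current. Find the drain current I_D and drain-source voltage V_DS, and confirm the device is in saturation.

V_G = V_DD·R_2/(R_1+R_2) = 11×120/590 = 2.24 V. With the source grounded, V_GS = V_G = 2.24 V.
Assume saturation: I_D = (k_n/2)(V_GS − V_t)² = (2.9/2)×(2.24 − 1.3)² = 1.45×0.937² = 1.27 mA.
V_DS = V_DD − I_D·R_D = 11 − 1.27×2.7 = 7.56 V.
Saturation requires V_DS ≥ V_GS − V_t = 0.937 V; 7.56 ≥ 0.937 ✓.

I_D ≈ 1.3 mA, V_DS ≈ 7.6 V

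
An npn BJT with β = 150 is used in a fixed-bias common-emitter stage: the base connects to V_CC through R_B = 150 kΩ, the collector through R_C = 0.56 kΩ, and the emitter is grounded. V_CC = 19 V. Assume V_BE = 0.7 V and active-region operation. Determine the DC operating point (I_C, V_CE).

I_C ≈ 18 mA, V_CE ≈ 8.8 V

Base loop: V_CC = I_B·R_B + V_BE, so I_B = (19 − 0.7)/150 kΩ = 0.122 mA.
In the active region I_C = β·I_B = 150 × 0.122 = 18.3 mA.
Collector loop: V_CE = V_CC − I_C·R_C = 19 − 18.3×0.56 = 8.75 V.
Since V_CE = 8.75 V > V_CE(sat) ≈ 0.2 V, the transistor is in the active region as assumed.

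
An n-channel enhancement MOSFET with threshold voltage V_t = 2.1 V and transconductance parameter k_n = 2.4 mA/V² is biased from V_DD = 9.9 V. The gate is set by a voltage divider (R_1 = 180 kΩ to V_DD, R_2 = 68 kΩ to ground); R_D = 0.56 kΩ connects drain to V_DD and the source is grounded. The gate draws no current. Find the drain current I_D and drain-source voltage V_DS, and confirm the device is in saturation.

I_D ≈ 0.45 mA, V_DS ≈ 9.6 V

V_G = V_DD·R_2/(R_1+R_2) = 9.9×68/248 = 2.71 V. With the source grounded, V_GS = V_G = 2.71 V.
Assume saturation: I_D = (k_n/2)(V_GS − V_t)² = (2.4/2)×(2.71 − 2.1)² = 1.2×0.615² = 0.453 mA.
V_DS = V_DD − I_D·R_D = 9.9 − 0.453×0.56 = 9.65 V.
Saturation requires V_DS ≥ V_GS − V_t = 0.615 V; 9.65 ≥ 0.615 ✓.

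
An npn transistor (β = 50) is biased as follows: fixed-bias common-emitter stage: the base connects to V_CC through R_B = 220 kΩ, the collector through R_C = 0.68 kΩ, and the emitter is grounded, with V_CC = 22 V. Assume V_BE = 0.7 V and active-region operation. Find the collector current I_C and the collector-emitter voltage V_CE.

Base loop: V_CC = I_B·R_B + V_BE, so I_B = (22 − 0.7)/220 kΩ = 0.0968 mA.
In the active region I_C = β·I_B = 50 × 0.0968 = 4.84 mA.
Collector loop: V_CE = V_CC − I_C·R_C = 22 − 4.84×0.68 = 18.7 V.
Since V_CE = 18.7 V > V_CE(sat) ≈ 0.2 V, the transistor is in the active region as assumed.

I_C ≈ 4.8 mA, V_CE ≈ 19 V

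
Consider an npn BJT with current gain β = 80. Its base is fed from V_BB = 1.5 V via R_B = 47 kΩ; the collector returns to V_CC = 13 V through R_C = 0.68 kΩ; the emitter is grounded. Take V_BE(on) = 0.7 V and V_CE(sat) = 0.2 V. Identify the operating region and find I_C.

Assume active. Base-emitter loop: I_B = (V_BB − V_BE)/R_B = (1.5 − 0.7)/47 = 0.017 mA.
I_C = β·I_B = 80×0.017 = 1.36 mA.
V_CE = V_CC − I_C·R_C = 13 − 1.36×0.68 = 12.1 V > V_CE(sat), so the active-region assumption holds.

active; I_C ≈ 1.4 mA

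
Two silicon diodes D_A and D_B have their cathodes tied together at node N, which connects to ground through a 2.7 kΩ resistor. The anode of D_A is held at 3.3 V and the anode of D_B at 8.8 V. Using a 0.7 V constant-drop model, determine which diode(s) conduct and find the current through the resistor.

Only D_B conducts; I_R ≈ 3 mA

Assume both conduct. Then node N would need to be at both 3.3−0.7 = 2.6 V and 8.8−0.7 = 8.1 V, which is impossible.
Assume only D_B conducts: V_N = 8.8 − 0.7 = 8.1 V, so I_R = 8.1/2.7 = 3 mA.
Check D_A: its anode-to-cathode voltage is 3.3 − 8.1 = -4.8 V < 0.7 V, so it is off. The assumption is consistent.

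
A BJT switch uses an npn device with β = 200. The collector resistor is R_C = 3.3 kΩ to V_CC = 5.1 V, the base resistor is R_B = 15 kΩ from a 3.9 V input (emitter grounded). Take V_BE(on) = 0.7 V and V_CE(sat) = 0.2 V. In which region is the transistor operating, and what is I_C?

Assume active: I_B = (3.9 − 0.7)/15 = 0.213 mA, giving I_C = β·I_B = 42.7 mA.
But then V_CE = 5.1 − 42.7×3.3 = -136 V < V_CE(sat) = 0.2 V — impossible in the active region.
So the transistor is saturated. With V_CE = 0.2 V, I_C = (V_CC − 0.2)/R_C = 4.9/3.3 = 1.48 mA.
Check: β·I_B = 42.7 mA > I_C = 1.48 mA, confirming saturation.

saturation; I_C ≈ 1.5 mA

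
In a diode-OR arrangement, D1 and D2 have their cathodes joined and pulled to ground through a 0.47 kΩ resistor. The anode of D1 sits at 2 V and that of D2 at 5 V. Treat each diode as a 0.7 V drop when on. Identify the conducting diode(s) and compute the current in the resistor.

Only D2 conducts; I_R ≈ 9.1 mA

Assume both conduct. Then node N would need to be at both 2−0.7 = 1.3 V and 5−0.7 = 4.3 V, which is impossible.
Assume only D2 conducts: V_N = 5 − 0.7 = 4.3 V, so I_R = 4.3/0.47 = 9.15 mA.
Check D1: its anode-to-cathode voltage is 2 − 4.3 = -2.3 V < 0.7 V, so it is off. The assumption is consistent.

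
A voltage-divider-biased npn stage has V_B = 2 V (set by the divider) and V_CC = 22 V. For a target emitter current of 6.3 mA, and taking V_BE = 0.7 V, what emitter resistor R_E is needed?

R_E ≈ 0.21 kΩ

V_E = V_B − V_BE = 2 − 0.7 = 1.3 V.
R_E = V_E / I_E = 1.3 / 6.3 = 0.206 kΩ.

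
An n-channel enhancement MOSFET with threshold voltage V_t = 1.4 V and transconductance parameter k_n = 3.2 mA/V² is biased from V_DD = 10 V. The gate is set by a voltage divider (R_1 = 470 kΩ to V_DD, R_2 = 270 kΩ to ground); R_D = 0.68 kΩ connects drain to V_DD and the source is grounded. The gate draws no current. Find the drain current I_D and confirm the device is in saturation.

I_D ≈ 8.1 mA

V_G = V_DD·R_2/(R_1+R_2) = 10×270/740 = 3.65 V. With the source grounded, V_GS = V_G = 3.65 V.
Assume saturation: I_D = (k_n/2)(V_GS − V_t)² = (3.2/2)×(3.65 − 1.4)² = 1.6×2.25² = 8.09 mA.
V_DS = V_DD − I_D·R_D = 10 − 8.09×0.68 = 4.5 V.
Saturation requires V_DS ≥ V_GS − V_t = 2.25 V; 4.5 ≥ 2.25 ✓.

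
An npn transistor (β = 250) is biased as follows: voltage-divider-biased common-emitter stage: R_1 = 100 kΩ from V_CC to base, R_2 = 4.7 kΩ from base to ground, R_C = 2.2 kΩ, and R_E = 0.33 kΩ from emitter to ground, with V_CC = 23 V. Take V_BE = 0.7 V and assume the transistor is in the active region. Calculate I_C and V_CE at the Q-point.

I_C ≈ 0.95 mA, V_CE ≈ 21 V

Thevenize the base divider: V_Th = V_CC·R_2/(R_1+R_2) = 23×4.7/105 = 1.03 V, R_Th = R_1‖R_2 = 4.49 kΩ.
Base-emitter loop: V_Th = I_B·R_Th + V_BE + (β+1)I_B·R_E, so I_B = (1.03 − 0.7) / (4.49 + 251×0.33) = 0.00381 mA.
I_C = β·I_B = 250×0.00381 = 0.952 mA, and I_E = (β+1)I_B = 0.956 mA.
V_CE = V_CC − I_C·R_C − I_E·R_E = 23 − 0.952×2.2 − 0.956×0.33 = 20.6 V.
V_CE = 20.6 V > 0.2 V confirms active-region operation.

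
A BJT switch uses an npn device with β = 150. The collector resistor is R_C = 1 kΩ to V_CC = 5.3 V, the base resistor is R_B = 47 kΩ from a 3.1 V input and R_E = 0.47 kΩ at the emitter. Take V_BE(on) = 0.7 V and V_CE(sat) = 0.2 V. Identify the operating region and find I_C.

active; I_C ≈ 3.1 mA

Assume active. Base-emitter loop: I_B = (V_BB − V_BE)/(R_B + (β+1)R_E) = (3.1 − 0.7)/(47 + 151×0.47) = 0.0203 mA.
I_C = β·I_B = 150×0.0203 = 3.05 mA.
V_CE = V_CC − I_C·R_C − I_E·R_E = 5.3 − 3.05×1 − 3.07×0.47 = 0.805 V > V_CE(sat), so the active-region assumption holds.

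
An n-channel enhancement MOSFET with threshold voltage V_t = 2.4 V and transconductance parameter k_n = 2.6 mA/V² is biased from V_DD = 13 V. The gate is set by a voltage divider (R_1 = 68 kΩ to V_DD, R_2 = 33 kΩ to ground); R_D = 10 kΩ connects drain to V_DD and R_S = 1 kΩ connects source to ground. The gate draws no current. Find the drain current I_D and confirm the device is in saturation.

I_D ≈ 0.98 mA

V_G = V_DD·R_2/(R_1+R_2) = 13×33/101 = 4.25 V.
Assume saturation: I_D = (k_n/2)(V_GS − V_t)² with V_GS = V_G − I_D·R_S = 4.25 − 1·I_D.
Substituting gives 1.3·I_D² − 5.8·I_D + 4.44 = 0, with roots I_D = 0.98 or 3.48 mA.
The root I_D = 3.48 mA gives V_GS = 0.763 V ≤ V_t, so take I_D = 0.98 mA.
Then V_GS = 3.27 V and V_DS = V_DD − I_D(R_D+R_S) = 13 − 0.98×11 = 2.23 V.
Saturation requires V_DS ≥ V_GS − V_t = 0.868 V; 2.23 ≥ 0.868 ✓.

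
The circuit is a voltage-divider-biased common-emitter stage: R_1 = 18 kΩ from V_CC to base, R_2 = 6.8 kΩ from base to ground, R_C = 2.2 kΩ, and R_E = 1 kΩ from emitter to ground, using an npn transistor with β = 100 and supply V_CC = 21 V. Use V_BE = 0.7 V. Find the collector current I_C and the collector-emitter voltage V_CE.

I_C ≈ 4.8 mA, V_CE ≈ 5.7 V

Thevenize the base divider: V_Th = V_CC·R_2/(R_1+R_2) = 21×6.8/24.8 = 5.76 V, R_Th = R_1‖R_2 = 4.94 kΩ.
Base-emitter loop: V_Th = I_B·R_Th + V_BE + (β+1)I_B·R_E, so I_B = (5.76 − 0.7) / (4.94 + 101×1) = 0.0477 mA.
I_C = β·I_B = 100×0.0477 = 4.77 mA, and I_E = (β+1)I_B = 4.82 mA.
V_CE = V_CC − I_C·R_C − I_E·R_E = 21 − 4.77×2.2 − 4.82×1 = 5.67 V.
V_CE = 5.67 V > 0.2 V confirms active-region operation.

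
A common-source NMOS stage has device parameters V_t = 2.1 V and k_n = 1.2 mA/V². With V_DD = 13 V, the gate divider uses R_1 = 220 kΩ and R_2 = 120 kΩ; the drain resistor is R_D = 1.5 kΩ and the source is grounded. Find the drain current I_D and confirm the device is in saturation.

I_D ≈ 3.7 mA

V_G = V_DD·R_2/(R_1+R_2) = 13×120/340 = 4.59 V. With the source grounded, V_GS = V_G = 4.59 V.
Assume saturation: I_D = (k_n/2)(V_GS − V_t)² = (1.2/2)×(4.59 − 2.1)² = 0.6×2.49² = 3.71 mA.
V_DS = V_DD − I_D·R_D = 13 − 3.71×1.5 = 7.43 V.
Saturation requires V_DS ≥ V_GS − V_t = 2.49 V; 7.43 ≥ 2.49 ✓.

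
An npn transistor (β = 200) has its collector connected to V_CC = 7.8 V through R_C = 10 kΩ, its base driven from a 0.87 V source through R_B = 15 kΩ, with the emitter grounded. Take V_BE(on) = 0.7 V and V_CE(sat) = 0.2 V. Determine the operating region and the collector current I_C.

saturation; I_C ≈ 0.76 mA

Assume active: I_B = (0.87 − 0.7)/15 = 0.0113 mA, giving I_C = β·I_B = 2.27 mA.
But then V_CE = 7.8 − 2.27×10 = -14.9 V < V_CE(sat) = 0.2 V — impossible in the active region.
So the transistor is saturated. With V_CE = 0.2 V, I_C = (V_CC − 0.2)/R_C = 7.6/10 = 0.76 mA.
Check: β·I_B = 2.27 mA > I_C = 0.76 mA, confirming saturation.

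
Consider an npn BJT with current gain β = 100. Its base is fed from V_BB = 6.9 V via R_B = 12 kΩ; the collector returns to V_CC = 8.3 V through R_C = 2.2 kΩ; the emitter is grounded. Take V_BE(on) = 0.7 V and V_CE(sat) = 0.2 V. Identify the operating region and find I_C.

saturation; I_C ≈ 3.7 mA

Assume active: I_B = (6.9 − 0.7)/12 = 0.517 mA, giving I_C = β·I_B = 51.7 mA.
But then V_CE = 8.3 − 51.7×2.2 = -105 V < V_CE(sat) = 0.2 V — impossible in the active region.
So the transistor is saturated. With V_CE = 0.2 V, I_C = (V_CC − 0.2)/R_C = 8.1/2.2 = 3.68 mA.
Check: β·I_B = 51.7 mA > I_C = 3.68 mA, confirming saturation.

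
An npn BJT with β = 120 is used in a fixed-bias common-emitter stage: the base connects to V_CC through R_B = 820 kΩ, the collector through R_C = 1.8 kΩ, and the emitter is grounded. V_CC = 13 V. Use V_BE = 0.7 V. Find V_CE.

Base loop: V_CC = I_B·R_B + V_BE, so I_B = (13 − 0.7)/820 kΩ = 0.015 mA.
In the active region I_C = β·I_B = 120 × 0.015 = 1.8 mA.
Collector loop: V_CE = V_CC − I_C·R_C = 13 − 1.8×1.8 = 9.76 V.
Since V_CE = 9.76 V > V_CE(sat) ≈ 0.2 V, the transistor is in the active region as assumed.

V_CE ≈ 9.8 V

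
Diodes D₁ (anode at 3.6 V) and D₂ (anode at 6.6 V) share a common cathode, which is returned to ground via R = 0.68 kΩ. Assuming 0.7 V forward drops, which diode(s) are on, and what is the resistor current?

Only D₂ conducts; I_R ≈ 8.7 mA

Assume both conduct. Then node N would need to be at both 3.6−0.7 = 2.9 V and 6.6−0.7 = 5.9 V, which is impossible.
Assume only D₂ conducts: V_N = 6.6 − 0.7 = 5.9 V, so I_R = 5.9/0.68 = 8.68 mA.
Check D₁: its anode-to-cathode voltage is 3.6 − 5.9 = -2.3 V < 0.7 V, so it is off. The assumption is consistent.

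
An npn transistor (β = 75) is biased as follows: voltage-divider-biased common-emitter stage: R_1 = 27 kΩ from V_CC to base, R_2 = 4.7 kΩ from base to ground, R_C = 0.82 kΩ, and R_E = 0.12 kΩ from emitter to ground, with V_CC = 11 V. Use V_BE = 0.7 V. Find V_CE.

V_CE ≈ 6 V

Thevenize the base divider: V_Th = V_CC·R_2/(R_1+R_2) = 11×4.7/31.7 = 1.63 V, R_Th = R_1‖R_2 = 4 kΩ.
Base-emitter loop: V_Th = I_B·R_Th + V_BE + (β+1)I_B·R_E, so I_B = (1.63 − 0.7) / (4 + 76×0.12) = 0.0709 mA.
I_C = β·I_B = 75×0.0709 = 5.32 mA, and I_E = (β+1)I_B = 5.39 mA.
V_CE = V_CC − I_C·R_C − I_E·R_E = 11 − 5.32×0.82 − 5.39×0.12 = 5.99 V.
V_CE = 5.99 V > 0.2 V confirms active-region operation.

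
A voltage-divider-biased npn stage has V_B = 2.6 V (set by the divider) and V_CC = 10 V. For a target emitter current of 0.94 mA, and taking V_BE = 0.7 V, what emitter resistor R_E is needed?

R_E ≈ 2 kΩ

V_E = V_B − V_BE = 2.6 − 0.7 = 1.9 V.
R_E = V_E / I_E = 1.9 / 0.94 = 2.02 kΩ.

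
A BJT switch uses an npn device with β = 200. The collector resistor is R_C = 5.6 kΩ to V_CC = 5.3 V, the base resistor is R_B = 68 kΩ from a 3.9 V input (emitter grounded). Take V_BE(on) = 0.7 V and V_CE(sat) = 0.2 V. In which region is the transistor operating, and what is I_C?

saturation; I_C ≈ 0.91 mA

Assume active: I_B = (3.9 − 0.7)/68 = 0.0471 mA, giving I_C = β·I_B = 9.41 mA.
But then V_CE = 5.3 − 9.41×5.6 = -47.4 V < V_CE(sat) = 0.2 V — impossible in the active region.
So the transistor is saturated. With V_CE = 0.2 V, I_C = (V_CC − 0.2)/R_C = 5.1/5.6 = 0.911 mA.
Check: β·I_B = 9.41 mA > I_C = 0.911 mA, confirming saturation.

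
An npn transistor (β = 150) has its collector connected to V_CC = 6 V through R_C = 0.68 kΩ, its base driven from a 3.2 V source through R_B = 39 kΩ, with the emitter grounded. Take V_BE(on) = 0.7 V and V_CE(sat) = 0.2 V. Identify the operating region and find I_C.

saturation; I_C ≈ 8.5 mA

Assume active: I_B = (3.2 − 0.7)/39 = 0.0641 mA, giving I_C = β·I_B = 9.62 mA.
But then V_CE = 6 − 9.62×0.68 = -0.538 V < V_CE(sat) = 0.2 V — impossible in the active region.
So the transistor is saturated. With V_CE = 0.2 V, I_C = (V_CC − 0.2)/R_C = 5.8/0.68 = 8.53 mA.
Check: β·I_B = 9.62 mA > I_C = 8.53 mA, confirming saturation.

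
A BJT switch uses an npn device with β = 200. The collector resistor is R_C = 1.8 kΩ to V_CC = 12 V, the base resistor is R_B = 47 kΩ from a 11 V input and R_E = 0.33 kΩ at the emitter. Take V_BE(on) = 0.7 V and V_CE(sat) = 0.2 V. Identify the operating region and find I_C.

Assume active: I_B = (11 − 0.7)/(47 + 201×0.33) = 0.0909 mA, I_C = β·I_B = 18.2 mA.
Then V_CE = 12 − 18.2×1.8 − 18.3×0.33 = -26.7 V < 0.2 V — the active assumption fails.
Re-solve with V_CE = 0.2 V. KCL at the emitter: V_E/R_E = (V_BB−0.7−V_E)/R_B + (V_CC−0.2−V_E)/R_C, giving V_E = 1.88 V.
I_C = (V_CC − 0.2 − V_E)/R_C = (11.8 − 1.88)/1.8 = 5.51 mA.
Check: I_B = (10.3 − 1.88)/47 = 0.179 mA, and β·I_B = 35.8 mA > I_C, confirming saturation.

saturation; I_C ≈ 5.5 mA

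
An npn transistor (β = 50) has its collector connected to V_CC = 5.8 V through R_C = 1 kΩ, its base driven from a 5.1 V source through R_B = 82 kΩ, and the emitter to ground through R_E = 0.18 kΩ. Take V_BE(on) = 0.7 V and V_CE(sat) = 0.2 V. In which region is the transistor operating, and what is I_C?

active; I_C ≈ 2.4 mA

Assume active. Base-emitter loop: I_B = (V_BB − V_BE)/(R_B + (β+1)R_E) = (5.1 − 0.7)/(82 + 51×0.18) = 0.0483 mA.
I_C = β·I_B = 50×0.0483 = 2.41 mA.
V_CE = V_CC − I_C·R_C − I_E·R_E = 5.8 − 2.41×1 − 2.46×0.18 = 2.94 V > V_CE(sat), so the active-region assumption holds.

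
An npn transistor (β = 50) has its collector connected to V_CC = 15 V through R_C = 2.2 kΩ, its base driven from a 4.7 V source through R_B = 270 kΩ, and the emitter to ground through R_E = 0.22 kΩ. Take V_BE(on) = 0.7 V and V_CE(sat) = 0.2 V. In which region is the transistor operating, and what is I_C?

Assume active. Base-emitter loop: I_B = (V_BB − V_BE)/(R_B + (β+1)R_E) = (4.7 − 0.7)/(270 + 51×0.22) = 0.0142 mA.
I_C = β·I_B = 50×0.0142 = 0.711 mA.
V_CE = V_CC − I_C·R_C − I_E·R_E = 15 − 0.711×2.2 − 0.725×0.22 = 13.3 V > V_CE(sat), so the active-region assumption holds.

active; I_C ≈ 0.71 mA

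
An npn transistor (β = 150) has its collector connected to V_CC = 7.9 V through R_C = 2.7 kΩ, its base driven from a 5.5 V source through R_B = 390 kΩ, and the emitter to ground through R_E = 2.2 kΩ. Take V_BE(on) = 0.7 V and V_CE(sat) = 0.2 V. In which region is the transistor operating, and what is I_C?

active; I_C ≈ 1 mA

Assume active. Base-emitter loop: I_B = (V_BB − V_BE)/(R_B + (β+1)R_E) = (5.5 − 0.7)/(390 + 151×2.2) = 0.00665 mA.
I_C = β·I_B = 150×0.00665 = 0.997 mA.
V_CE = V_CC − I_C·R_C − I_E·R_E = 7.9 − 0.997×2.7 − 1×2.2 = 3 V > V_CE(sat), so the active-region assumption holds.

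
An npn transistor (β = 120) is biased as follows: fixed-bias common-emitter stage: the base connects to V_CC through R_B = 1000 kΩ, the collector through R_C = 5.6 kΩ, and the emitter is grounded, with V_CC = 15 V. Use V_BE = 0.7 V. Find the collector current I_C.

Base loop: V_CC = I_B·R_B + V_BE, so I_B = (15 − 0.7)/1000 kΩ = 0.0143 mA.
In the active region I_C = β·I_B = 120 × 0.0143 = 1.72 mA.
Collector loop: V_CE = V_CC − I_C·R_C = 15 − 1.72×5.6 = 5.39 V.
Since V_CE = 5.39 V > V_CE(sat) ≈ 0.2 V, the transistor is in the active region as assumed.

I_C ≈ 1.7 mA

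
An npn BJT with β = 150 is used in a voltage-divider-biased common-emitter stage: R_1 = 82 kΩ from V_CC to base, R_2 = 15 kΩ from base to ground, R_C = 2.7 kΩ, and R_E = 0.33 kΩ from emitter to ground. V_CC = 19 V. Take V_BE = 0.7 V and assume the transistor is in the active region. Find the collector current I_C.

Thevenize the base divider: V_Th = V_CC·R_2/(R_1+R_2) = 19×15/97 = 2.94 V, R_Th = R_1‖R_2 = 12.7 kΩ.
Base-emitter loop: V_Th = I_B·R_Th + V_BE + (β+1)I_B·R_E, so I_B = (2.94 − 0.7) / (12.7 + 151×0.33) = 0.0358 mA.
I_C = β·I_B = 150×0.0358 = 5.37 mA, and I_E = (β+1)I_B = 5.41 mA.
V_CE = V_CC − I_C·R_C − I_E·R_E = 19 − 5.37×2.7 − 5.41×0.33 = 2.72 V.
V_CE = 2.72 V > 0.2 V confirms active-region operation.

I_C ≈ 5.4 mA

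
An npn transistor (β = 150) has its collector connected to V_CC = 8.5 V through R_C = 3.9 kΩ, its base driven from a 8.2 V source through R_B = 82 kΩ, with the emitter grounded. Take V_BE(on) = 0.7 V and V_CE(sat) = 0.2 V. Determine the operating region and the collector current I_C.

Assume active: I_B = (8.2 − 0.7)/82 = 0.0915 mA, giving I_C = β·I_B = 13.7 mA.
But then V_CE = 8.5 − 13.7×3.9 = -45 V < V_CE(sat) = 0.2 V — impossible in the active region.
So the transistor is saturated. With V_CE = 0.2 V, I_C = (V_CC − 0.2)/R_C = 8.3/3.9 = 2.13 mA.
Check: β·I_B = 13.7 mA > I_C = 2.13 mA, confirming saturation.

saturation; I_C ≈ 2.1 mA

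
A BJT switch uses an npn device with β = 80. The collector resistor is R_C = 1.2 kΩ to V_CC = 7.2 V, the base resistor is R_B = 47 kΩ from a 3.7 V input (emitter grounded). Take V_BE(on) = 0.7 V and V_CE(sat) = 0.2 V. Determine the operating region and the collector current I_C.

Assume active. Base-emitter loop: I_B = (V_BB − V_BE)/R_B = (3.7 − 0.7)/47 = 0.0638 mA.
I_C = β·I_B = 80×0.0638 = 5.11 mA.
V_CE = V_CC − I_C·R_C = 7.2 − 5.11×1.2 = 1.07 V > V_CE(sat), so the active-region assumption holds.

active; I_C ≈ 5.1 mA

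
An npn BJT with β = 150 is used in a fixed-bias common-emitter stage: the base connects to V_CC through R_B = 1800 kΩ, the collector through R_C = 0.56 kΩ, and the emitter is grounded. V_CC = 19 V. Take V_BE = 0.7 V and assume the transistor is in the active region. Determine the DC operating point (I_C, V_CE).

Base loop: V_CC = I_B·R_B + V_BE, so I_B = (19 − 0.7)/1800 kΩ = 0.0102 mA.
In the active region I_C = β·I_B = 150 × 0.0102 = 1.53 mA.
Collector loop: V_CE = V_CC − I_C·R_C = 19 − 1.53×0.56 = 18.1 V.
Since V_CE = 18.1 V > V_CE(sat) ≈ 0.2 V, the transistor is in the active region as assumed.

I_C ≈ 1.5 mA, V_CE ≈ 18 V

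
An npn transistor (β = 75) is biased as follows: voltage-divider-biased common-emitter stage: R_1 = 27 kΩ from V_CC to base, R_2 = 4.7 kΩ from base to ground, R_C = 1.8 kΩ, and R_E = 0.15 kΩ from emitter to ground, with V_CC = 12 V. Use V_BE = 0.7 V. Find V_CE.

Thevenize the base divider: V_Th = V_CC·R_2/(R_1+R_2) = 12×4.7/31.7 = 1.78 V, R_Th = R_1‖R_2 = 4 kΩ.
Base-emitter loop: V_Th = I_B·R_Th + V_BE + (β+1)I_B·R_E, so I_B = (1.78 − 0.7) / (4 + 76×0.15) = 0.0701 mA.
I_C = β·I_B = 75×0.0701 = 5.25 mA, and I_E = (β+1)I_B = 5.32 mA.
V_CE = V_CC − I_C·R_C − I_E·R_E = 12 − 5.25×1.8 − 5.32×0.15 = 1.74 V.
V_CE = 1.74 V > 0.2 V confirms active-region operation.

V_CE ≈ 1.7 V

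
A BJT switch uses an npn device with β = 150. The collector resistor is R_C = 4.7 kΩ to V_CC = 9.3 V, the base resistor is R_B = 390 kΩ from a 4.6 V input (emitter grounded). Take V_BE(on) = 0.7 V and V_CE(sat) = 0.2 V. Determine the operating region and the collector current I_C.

Assume active. Base-emitter loop: I_B = (V_BB − V_BE)/R_B = (4.6 − 0.7)/390 = 0.01 mA.
I_C = β·I_B = 150×0.01 = 1.5 mA.
V_CE = V_CC − I_C·R_C = 9.3 − 1.5×4.7 = 2.25 V > V_CE(sat), so the active-region assumption holds.

active; I_C ≈ 1.5 mA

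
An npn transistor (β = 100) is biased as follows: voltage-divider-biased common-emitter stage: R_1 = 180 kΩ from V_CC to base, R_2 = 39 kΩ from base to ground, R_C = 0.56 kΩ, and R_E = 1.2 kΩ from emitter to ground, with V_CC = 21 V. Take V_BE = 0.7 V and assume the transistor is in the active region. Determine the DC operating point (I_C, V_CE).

I_C ≈ 2 mA, V_CE ≈ 17 V

Thevenize the base divider: V_Th = V_CC·R_2/(R_1+R_2) = 21×39/219 = 3.74 V, R_Th = R_1‖R_2 = 32.1 kΩ.
Base-emitter loop: V_Th = I_B·R_Th + V_BE + (β+1)I_B·R_E, so I_B = (3.74 − 0.7) / (32.1 + 101×1.2) = 0.0198 mA.
I_C = β·I_B = 100×0.0198 = 1.98 mA, and I_E = (β+1)I_B = 2 mA.
V_CE = V_CC − I_C·R_C − I_E·R_E = 21 − 1.98×0.56 − 2×1.2 = 17.5 V.
V_CE = 17.5 V > 0.2 V confirms active-region operation.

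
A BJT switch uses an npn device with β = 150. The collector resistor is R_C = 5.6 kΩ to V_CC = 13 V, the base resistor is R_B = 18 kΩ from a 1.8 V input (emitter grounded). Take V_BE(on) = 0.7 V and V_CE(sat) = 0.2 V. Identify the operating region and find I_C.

Assume active: I_B = (1.8 − 0.7)/18 = 0.0611 mA, giving I_C = β·I_B = 9.17 mA.
But then V_CE = 13 − 9.17×5.6 = -38.3 V < V_CE(sat) = 0.2 V — impossible in the active region.
So the transistor is saturated. With V_CE = 0.2 V, I_C = (V_CC − 0.2)/R_C = 12.8/5.6 = 2.29 mA.
Check: β·I_B = 9.17 mA > I_C = 2.29 mA, confirming saturation.

saturation; I_C ≈ 2.3 mA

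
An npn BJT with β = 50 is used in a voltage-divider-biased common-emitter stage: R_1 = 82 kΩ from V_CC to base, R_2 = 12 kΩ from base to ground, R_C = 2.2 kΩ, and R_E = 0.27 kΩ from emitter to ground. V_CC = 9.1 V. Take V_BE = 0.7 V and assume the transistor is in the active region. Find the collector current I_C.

I_C ≈ 0.95 mA

Thevenize the base divider: V_Th = V_CC·R_2/(R_1+R_2) = 9.1×12/94 = 1.16 V, R_Th = R_1‖R_2 = 10.5 kΩ.
Base-emitter loop: V_Th = I_B·R_Th + V_BE + (β+1)I_B·R_E, so I_B = (1.16 − 0.7) / (10.5 + 51×0.27) = 0.019 mA.
I_C = β·I_B = 50×0.019 = 0.952 mA, and I_E = (β+1)I_B = 0.971 mA.
V_CE = V_CC − I_C·R_C − I_E·R_E = 9.1 − 0.952×2.2 − 0.971×0.27 = 6.74 V.
V_CE = 6.74 V > 0.2 V confirms active-region operation.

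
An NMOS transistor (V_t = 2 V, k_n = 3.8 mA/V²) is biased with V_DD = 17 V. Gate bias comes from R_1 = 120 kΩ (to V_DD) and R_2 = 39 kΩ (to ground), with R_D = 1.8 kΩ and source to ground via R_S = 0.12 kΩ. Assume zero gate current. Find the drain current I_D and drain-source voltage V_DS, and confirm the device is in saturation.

V_G = V_DD·R_2/(R_1+R_2) = 17×39/159 = 4.17 V.
Assume saturation: I_D = (k_n/2)(V_GS − V_t)² with V_GS = V_G − I_D·R_S = 4.17 − 0.12·I_D.
Substituting gives 0.0274·I_D² − 1.99·I_D + 8.95 = 0, with roots I_D = 4.82 or 67.9 mA.
The root I_D = 67.9 mA gives V_GS = -3.98 V ≤ V_t, so take I_D = 4.82 mA.
Then V_GS = 3.59 V and V_DS = V_DD − I_D(R_D+R_S) = 17 − 4.82×1.92 = 7.75 V.
Saturation requires V_DS ≥ V_GS − V_t = 1.59 V; 7.75 ≥ 1.59 ✓.

I_D ≈ 4.8 mA, V_DS ≈ 7.8 V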